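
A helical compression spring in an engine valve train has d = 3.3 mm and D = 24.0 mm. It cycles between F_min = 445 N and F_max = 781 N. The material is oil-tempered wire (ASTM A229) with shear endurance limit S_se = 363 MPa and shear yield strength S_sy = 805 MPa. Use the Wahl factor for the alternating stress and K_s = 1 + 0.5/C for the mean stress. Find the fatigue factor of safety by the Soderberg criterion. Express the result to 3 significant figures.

0.429

C = D/d = 24.0/3.3 = 7.2727; K_W = (4C−1)/(4C−4)+0.615/C = 1.2041; K_s = 1+0.5/C = 1.0688
F_a = (F_max−F_min)/2 = 168 N; F_m = (F_max+F_min)/2 = 613 N
τ_a = K_W·8F_aD/(πd³) = 1.2041 × 285.71 = 344.03 MPa
τ_m = K_s·8F_mD/(πd³) = 1.0688 × 1042.5 = 1114.2 MPa
Soderberg: 1/n_f = τ_a/S_se + τ_m/S_sy = 344.03/363 + 1114.2/805 = 0.94773 + 1.38405 = 2.3318
n_f = 1/2.3318 = 0.4289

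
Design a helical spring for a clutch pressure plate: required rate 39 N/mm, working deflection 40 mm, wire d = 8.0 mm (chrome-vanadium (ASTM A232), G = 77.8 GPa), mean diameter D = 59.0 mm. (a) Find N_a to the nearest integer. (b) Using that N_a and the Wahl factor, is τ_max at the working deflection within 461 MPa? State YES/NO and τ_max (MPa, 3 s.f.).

(a) 5 coils; (b) NO, τ_max = 547 MPa

N_a = Gd⁴/(8D³k) = (77.8×10³)(8.0⁴)/(8·59.0³·39) = 4.973 → N_a = 5
Actual rate k = Gd⁴/(8D³·5) = 38.79 N/mm
Working load F = kδ = 38.79·40 = 1551.6 N
C = 59.0/8.0 = 7.3750; K_W = (4C−1)/(4C−4)+0.615/C = 1.2010
τ_max = K_W·8FD/(πd³) = 1.2010·455.31 = 546.84 MPa
τ_max > 461 MPa → exceeds allowable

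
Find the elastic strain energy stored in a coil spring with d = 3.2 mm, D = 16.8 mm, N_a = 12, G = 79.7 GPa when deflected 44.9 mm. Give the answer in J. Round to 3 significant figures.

18.5 J

k = Gd⁴/(8D³N_a) = (79.7×10³)(3.2⁴)/(8·16.8³·12) = 18.359 N/mm
U = ½kδ² = 0.5 × 18.359 × 44.9² = 18506 N·mm = 18.506 J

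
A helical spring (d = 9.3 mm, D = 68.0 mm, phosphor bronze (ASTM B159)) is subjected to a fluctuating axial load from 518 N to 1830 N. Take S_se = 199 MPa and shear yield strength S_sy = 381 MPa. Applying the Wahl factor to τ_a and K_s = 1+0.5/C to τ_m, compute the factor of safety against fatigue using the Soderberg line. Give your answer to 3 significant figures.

C = D/d = 68.0/9.3 = 7.3118; K_W = (4C−1)/(4C−4)+0.615/C = 1.2029; K_s = 1+0.5/C = 1.0684
F_a = (F_max−F_min)/2 = 656 N; F_m = (F_max+F_min)/2 = 1174 N
τ_a = K_W·8F_aD/(πd³) = 1.2029 × 141.22 = 169.88 MPa
τ_m = K_s·8F_mD/(πd³) = 1.0684 × 252.74 = 270.02 MPa
Soderberg: 1/n_f = τ_a/S_se + τ_m/S_sy = 169.88/199 + 270.02/381 = 0.85368 + 0.70871 = 1.5624
n_f = 1/1.5624 = 0.64

0.640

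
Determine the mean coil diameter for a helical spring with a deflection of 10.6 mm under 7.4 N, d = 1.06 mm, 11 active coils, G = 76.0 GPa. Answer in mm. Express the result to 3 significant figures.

11.6 mm

Required rate k = F/δ = 7.4/10.6 = 0.69811 N/mm
D = (Gd⁴/(8N_a·k))^(1/3) = (76.0×10³·1.06⁴/(8·11·0.69811))^(1/3)
  = (1561.81)^(1/3) = 11.6023 mm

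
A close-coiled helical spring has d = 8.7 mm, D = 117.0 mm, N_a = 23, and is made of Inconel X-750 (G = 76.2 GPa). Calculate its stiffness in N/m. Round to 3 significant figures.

k = Gd⁴/(8D³N_a) = (76.2×10³ × 8.7⁴) / (8 × 117.0³ × 23)
  = 4.36548e+08 / 2.94697e+08 = 1.4813 N/mm = 1481.3 N/m

1480 N/m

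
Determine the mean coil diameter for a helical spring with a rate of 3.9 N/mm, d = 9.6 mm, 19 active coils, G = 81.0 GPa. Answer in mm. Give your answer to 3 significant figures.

105 mm

D = (Gd⁴/(8N_a·k))^(1/3) = (81.0×10³·9.6⁴/(8·19·3.9))^(1/3)
  = (1.16054e+06)^(1/3) = 105.0882 mm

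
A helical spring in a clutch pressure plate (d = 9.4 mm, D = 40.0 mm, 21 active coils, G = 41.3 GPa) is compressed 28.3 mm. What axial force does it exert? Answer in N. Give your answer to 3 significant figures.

849 N

k = Gd⁴/(8D³N_a) = (41.3×10³)(9.4⁴)/(8·40.0³·21) = 29.99 N/mm
F = k·δ = 29.99 × 28.3 = 848.71 N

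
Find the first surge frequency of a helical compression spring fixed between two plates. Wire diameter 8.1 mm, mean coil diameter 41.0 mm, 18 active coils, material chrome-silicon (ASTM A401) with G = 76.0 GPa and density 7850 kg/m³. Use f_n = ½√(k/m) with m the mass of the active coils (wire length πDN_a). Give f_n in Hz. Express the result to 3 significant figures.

k = Gd⁴/(8D³N_a) = (76.0×10³)(8.1⁴)/(8·41.0³·18) = 32.964 N/mm = 32964 N/m
Wire length L = πDN_a = π·41.0·18 = 2318.5 mm
m = ρ·(πd²/4)·L = 7850 × 51.53×10⁻⁶ m² × 2.3185 m = 0.93786 kg
f_n = ½√(k/m) = 0.5·√(32964/0.93786) = 0.5·√(35148) = 93.739 Hz

93.7 Hz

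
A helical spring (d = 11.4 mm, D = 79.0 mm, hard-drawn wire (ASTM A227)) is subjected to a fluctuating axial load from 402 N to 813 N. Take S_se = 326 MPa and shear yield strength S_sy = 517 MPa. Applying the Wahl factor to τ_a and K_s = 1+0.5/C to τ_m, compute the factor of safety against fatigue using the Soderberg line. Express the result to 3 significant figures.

3.64

C = D/d = 79.0/11.4 = 6.9298; K_W = (4C−1)/(4C−4)+0.615/C = 1.2152; K_s = 1+0.5/C = 1.0722
F_a = (F_max−F_min)/2 = 205.5 N; F_m = (F_max+F_min)/2 = 607.5 N
τ_a = K_W·8F_aD/(πd³) = 1.2152 × 27.904 = 33.91 MPa
τ_m = K_s·8F_mD/(πd³) = 1.0722 × 82.49 = 88.441 MPa
Soderberg: 1/n_f = τ_a/S_se + τ_m/S_sy = 33.91/326 + 88.441/517 = 0.10402 + 0.17107 = 0.27508
n_f = 1/0.27508 = 3.635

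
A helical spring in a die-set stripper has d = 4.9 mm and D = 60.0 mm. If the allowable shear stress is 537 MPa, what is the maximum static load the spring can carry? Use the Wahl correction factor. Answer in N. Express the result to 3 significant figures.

370 N

C = D/d = 60.0/4.9 = 12.2449
K_W = (4C−1)/(4C−4) + 0.615/C = 47.980/44.980 + 0.0502 = 1.1169
τ_max = K·8FD/(πd³) → F_max = τ_allow·πd³/(8DK)
F_max = 537·π·4.9³/(8·60.0·1.1169) = 1.9848e+05/536.12 = 370.21 N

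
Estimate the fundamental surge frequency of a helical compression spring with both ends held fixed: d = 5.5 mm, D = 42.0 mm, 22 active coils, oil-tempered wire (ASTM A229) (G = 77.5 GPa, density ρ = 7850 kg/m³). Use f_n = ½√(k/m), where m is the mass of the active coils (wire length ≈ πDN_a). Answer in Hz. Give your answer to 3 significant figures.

50.1 Hz

k = Gd⁴/(8D³N_a) = (77.5×10³)(5.5⁴)/(8·42.0³·22) = 5.4387 N/mm = 5438.7 N/m
Wire length L = πDN_a = π·42.0·22 = 2902.8 mm
m = ρ·(πd²/4)·L = 7850 × 23.758×10⁻⁶ m² × 2.9028 m = 0.54139 kg
f_n = ½√(k/m) = 0.5·√(5438.7/0.54139) = 0.5·√(10046) = 50.114 Hz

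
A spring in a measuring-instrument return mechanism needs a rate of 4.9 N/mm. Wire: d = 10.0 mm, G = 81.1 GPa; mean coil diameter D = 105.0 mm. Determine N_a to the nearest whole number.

N_a = Gd⁴/(8D³k) = (81.1×10³ × 10.0⁴)/(8 × 105.0³ × 4.9)
    = 8.11e+08 / 4.53789e+07 = 17.87 → 18 coils

18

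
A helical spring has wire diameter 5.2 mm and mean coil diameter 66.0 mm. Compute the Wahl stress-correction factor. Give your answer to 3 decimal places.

C = D/d = 66.0/5.2 = 12.6923
K_W = (4C−1)/(4C−4) + 0.615/C = 49.769/46.769 + 0.0485 = 1.1126

1.113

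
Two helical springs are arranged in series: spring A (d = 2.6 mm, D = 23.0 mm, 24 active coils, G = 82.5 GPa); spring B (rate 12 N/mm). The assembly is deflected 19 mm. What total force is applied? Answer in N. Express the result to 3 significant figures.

k_A = Gd⁴/(8D³N_a) = (82.5×10³)(2.6⁴)/(8·23.0³·24) = 1.6138 N/mm
Series: 1/k_eq = 1/1.6138 + 1/12 = 0.70297; k_eq = 1.4225 N/mm
F = k_eq·δ = 1.4225·19 = 27.028 N

27.0 N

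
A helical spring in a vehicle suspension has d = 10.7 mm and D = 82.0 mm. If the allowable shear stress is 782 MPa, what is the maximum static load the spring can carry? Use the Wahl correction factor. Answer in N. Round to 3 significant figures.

C = D/d = 82.0/10.7 = 7.6636
K_W = (4C−1)/(4C−4) + 0.615/C = 29.654/26.654 + 0.0802 = 1.1928
τ_max = K·8FD/(πd³) → F_max = τ_allow·πd³/(8DK)
F_max = 782·π·10.7³/(8·82.0·1.1928) = 3.0096e+06/782.48 = 3846.2 N

3850 N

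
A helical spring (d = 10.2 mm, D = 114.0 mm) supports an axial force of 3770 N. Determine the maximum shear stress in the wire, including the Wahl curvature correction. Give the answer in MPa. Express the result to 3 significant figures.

1160 MPa

Spring index C = D/d = 114.0/10.2 = 11.1765
K_W = (4C−1)/(4C−4) + 0.615/C = 43.706/40.706 + 0.0550 = 1.1287
τ₀ = 8FD/(πd³) = 8·3770·114.0/(π·10.2³) = 3.43824e+06/3333.9 = 1031.3 MPa
τ_max = K·τ₀ = 1.1287 × 1031.3 = 1164.1 MPa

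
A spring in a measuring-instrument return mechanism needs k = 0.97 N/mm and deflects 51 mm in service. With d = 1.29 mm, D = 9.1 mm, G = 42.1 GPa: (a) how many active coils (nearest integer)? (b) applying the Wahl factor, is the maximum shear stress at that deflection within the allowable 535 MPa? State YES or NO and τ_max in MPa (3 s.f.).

N_a = Gd⁴/(8D³k) = (42.1×10³)(1.29⁴)/(8·9.1³·0.97) = 19.94 → N_a = 20
Actual rate k = Gd⁴/(8D³·20) = 0.96693 N/mm
Working load F = kδ = 0.96693·51 = 49.314 N
C = 9.1/1.29 = 7.0543; K_W = (4C−1)/(4C−4)+0.615/C = 1.2111
τ_max = K_W·8FD/(πd³) = 1.2111·532.33 = 644.68 MPa
τ_max > 535 MPa → exceeds allowable

(a) 20 coils; (b) NO, τ_max = 645 MPa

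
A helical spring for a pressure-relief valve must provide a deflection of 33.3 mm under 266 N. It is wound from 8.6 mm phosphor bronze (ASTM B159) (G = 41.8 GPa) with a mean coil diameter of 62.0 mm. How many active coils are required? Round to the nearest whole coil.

15

Required rate k = F/δ = 266/33.3 = 7.988 N/mm
N_a = Gd⁴/(8D³k) = (41.8×10³ × 8.6⁴)/(8 × 62.0³ × 7.988)
    = 2.28649e+08 / 1.52301e+07 = 15.01 → 15 coils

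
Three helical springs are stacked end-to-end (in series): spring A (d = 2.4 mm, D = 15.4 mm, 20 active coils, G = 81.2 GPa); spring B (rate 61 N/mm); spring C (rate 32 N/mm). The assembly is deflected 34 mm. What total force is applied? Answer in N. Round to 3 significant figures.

k_A = Gd⁴/(8D³N_a) = (81.2×10³)(2.4⁴)/(8·15.4³·20) = 4.6102 N/mm
Series: 1/k_eq = 1/4.6102 + 1/61 + 1/32 = 0.26455; k_eq = 3.7799 N/mm
F = k_eq·δ = 3.7799·34 = 128.52 N

129 N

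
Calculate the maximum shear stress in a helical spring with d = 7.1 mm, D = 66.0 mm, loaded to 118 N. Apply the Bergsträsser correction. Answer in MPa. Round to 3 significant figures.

63.5 MPa

Spring index C = D/d = 66.0/7.1 = 9.2958
K_B = (4C+2)/(4C−3) = 39.183/34.183 = 1.1463
τ₀ = 8FD/(πd³) = 8·118·66.0/(π·7.1³) = 62304/1124.4 = 55.41 MPa
τ_max = K·τ₀ = 1.1463 × 55.41 = 63.515 MPa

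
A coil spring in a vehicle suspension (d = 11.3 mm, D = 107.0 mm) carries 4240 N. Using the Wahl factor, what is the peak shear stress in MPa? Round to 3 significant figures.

Spring index C = D/d = 107.0/11.3 = 9.4690
K_W = (4C−1)/(4C−4) + 0.615/C = 36.876/33.876 + 0.0649 = 1.1535
τ₀ = 8FD/(πd³) = 8·4240·107.0/(π·11.3³) = 3.62944e+06/4533 = 800.67 MPa
τ_max = K·τ₀ = 1.1535 × 800.67 = 923.58 MPa

924 MPa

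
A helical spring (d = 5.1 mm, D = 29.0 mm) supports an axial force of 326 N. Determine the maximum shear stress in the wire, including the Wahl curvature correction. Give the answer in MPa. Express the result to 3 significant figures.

Spring index C = D/d = 29.0/5.1 = 5.6863
K_W = (4C−1)/(4C−4) + 0.615/C = 21.745/18.745 + 0.1082 = 1.2682
τ₀ = 8FD/(πd³) = 8·326·29.0/(π·5.1³) = 75632/416.74 = 181.49 MPa
τ_max = K·τ₀ = 1.2682 × 181.49 = 230.16 MPa

230 MPa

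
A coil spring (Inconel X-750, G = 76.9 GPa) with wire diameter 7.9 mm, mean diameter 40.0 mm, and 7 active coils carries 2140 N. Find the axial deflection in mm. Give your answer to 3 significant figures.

25.6 mm

k = Gd⁴/(8D³N_a) = (76.9×10³)(7.9⁴)/(8·40.0³·7) = 83.573 N/mm
δ = F/k = 2140 / 83.573 = 25.606 mm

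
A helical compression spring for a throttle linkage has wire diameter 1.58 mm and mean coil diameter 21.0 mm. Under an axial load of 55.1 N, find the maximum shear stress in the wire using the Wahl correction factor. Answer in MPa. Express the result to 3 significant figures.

Spring index C = D/d = 21.0/1.58 = 13.2911
K_W = (4C−1)/(4C−4) + 0.615/C = 52.165/49.165 + 0.0463 = 1.1073
τ₀ = 8FD/(πd³) = 8·55.1·21.0/(π·1.58³) = 9256.8/12.391 = 747.03 MPa
τ_max = K·τ₀ = 1.1073 × 747.03 = 827.18 MPa

827 MPa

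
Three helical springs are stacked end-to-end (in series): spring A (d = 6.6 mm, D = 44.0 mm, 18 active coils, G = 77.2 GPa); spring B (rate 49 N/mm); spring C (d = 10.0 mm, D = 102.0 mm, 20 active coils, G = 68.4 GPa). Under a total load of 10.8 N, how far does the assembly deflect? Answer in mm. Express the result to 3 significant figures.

3.81 mm

k_A = Gd⁴/(8D³N_a) = (77.2×10³)(6.6⁴)/(8·44.0³·18) = 11.942 N/mm
k_C = Gd⁴/(8D³N_a) = (68.4×10³)(10.0⁴)/(8·102.0³·20) = 4.0284 N/mm
Series: 1/k_eq = 1/11.942 + 1/49 + 1/4.0284 = 0.35238; k_eq = 2.8378 N/mm
δ = F/k_eq = 10.8/2.8378 = 3.8057 mm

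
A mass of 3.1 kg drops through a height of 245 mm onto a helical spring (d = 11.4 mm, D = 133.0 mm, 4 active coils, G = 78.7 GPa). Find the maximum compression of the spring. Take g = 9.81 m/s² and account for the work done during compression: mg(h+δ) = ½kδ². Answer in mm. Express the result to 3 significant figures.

30.8 mm

k = Gd⁴/(8D³N_a) = (78.7×10³)(11.4⁴)/(8·133.0³·4) = 17.656 N/mm
W = mg = 3.1 × 9.81 = 30.411 N
½kδ² − Wδ − Wh = 0 → δ = (W + √(W² + 2kWh))/k
δ = (30.411 + √(924.83 + 263097))/17.656 = (30.411 + 513.83)/17.656 = 30.825 mm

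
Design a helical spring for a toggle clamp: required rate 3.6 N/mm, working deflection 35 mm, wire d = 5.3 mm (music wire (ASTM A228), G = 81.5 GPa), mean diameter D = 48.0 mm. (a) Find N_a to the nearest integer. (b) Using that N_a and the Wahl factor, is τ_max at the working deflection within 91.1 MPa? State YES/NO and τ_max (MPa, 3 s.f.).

N_a = Gd⁴/(8D³k) = (81.5×10³)(5.3⁴)/(8·48.0³·3.6) = 20.19 → N_a = 20
Actual rate k = Gd⁴/(8D³·20) = 3.6343 N/mm
Working load F = kδ = 3.6343·35 = 127.2 N
C = 48.0/5.3 = 9.0566; K_W = (4C−1)/(4C−4)+0.615/C = 1.1610
τ_max = K_W·8FD/(πd³) = 1.1610·104.43 = 121.25 MPa
τ_max > 91.1 MPa → exceeds allowable

(a) 20 coils; (b) NO, τ_max = 121 MPa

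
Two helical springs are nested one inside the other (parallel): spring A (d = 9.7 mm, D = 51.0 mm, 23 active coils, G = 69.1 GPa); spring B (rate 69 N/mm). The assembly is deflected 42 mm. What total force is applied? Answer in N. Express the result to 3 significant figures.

k_A = Gd⁴/(8D³N_a) = (69.1×10³)(9.7⁴)/(8·51.0³·23) = 25.063 N/mm
Parallel: k_eq = 25.063 + 69 = 94.063 N/mm
F = k_eq·δ = 94.063·42 = 3950.7 N

3950 N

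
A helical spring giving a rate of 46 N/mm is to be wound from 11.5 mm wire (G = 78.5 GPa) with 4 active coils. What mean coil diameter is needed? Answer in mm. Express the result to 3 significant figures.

97.7 mm

D = (Gd⁴/(8N_a·k))^(1/3) = (78.5×10³·11.5⁴/(8·4·46))^(1/3)
  = (932724)^(1/3) = 97.7052 mm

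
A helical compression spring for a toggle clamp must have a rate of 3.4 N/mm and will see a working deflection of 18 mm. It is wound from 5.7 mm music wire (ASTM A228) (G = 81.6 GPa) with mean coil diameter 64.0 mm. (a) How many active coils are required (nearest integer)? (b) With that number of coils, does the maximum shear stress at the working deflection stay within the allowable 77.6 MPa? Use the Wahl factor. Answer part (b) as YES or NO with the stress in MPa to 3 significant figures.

N_a = Gd⁴/(8D³k) = (81.6×10³)(5.7⁴)/(8·64.0³·3.4) = 12.08 → N_a = 12
Actual rate k = Gd⁴/(8D³·12) = 3.4228 N/mm
Working load F = kδ = 3.4228·18 = 61.61 N
C = 64.0/5.7 = 11.2281; K_W = (4C−1)/(4C−4)+0.615/C = 1.1281
τ_max = K_W·8FD/(πd³) = 1.1281·54.218 = 61.164 MPa
τ_max ≤ 77.6 MPa → acceptable

(a) 12 coils; (b) YES, τ_max = 61.2 MPa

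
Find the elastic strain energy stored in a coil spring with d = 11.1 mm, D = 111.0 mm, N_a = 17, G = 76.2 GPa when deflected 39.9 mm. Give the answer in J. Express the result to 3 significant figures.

k = Gd⁴/(8D³N_a) = (76.2×10³)(11.1⁴)/(8·111.0³·17) = 6.2193 N/mm
U = ½kδ² = 0.5 × 6.2193 × 39.9² = 4950.6 N·mm = 4.9506 J

4.95 J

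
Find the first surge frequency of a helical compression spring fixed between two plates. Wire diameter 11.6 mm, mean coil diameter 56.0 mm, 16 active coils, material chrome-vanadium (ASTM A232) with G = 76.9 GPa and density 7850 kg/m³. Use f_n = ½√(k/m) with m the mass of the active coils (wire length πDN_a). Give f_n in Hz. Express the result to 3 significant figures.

81.4 Hz

k = Gd⁴/(8D³N_a) = (76.9×10³)(11.6⁴)/(8·56.0³·16) = 61.942 N/mm = 61942 N/m
Wire length L = πDN_a = π·56.0·16 = 2814.9 mm
m = ρ·(πd²/4)·L = 7850 × 105.68×10⁻⁶ m² × 2.8149 m = 2.3353 kg
f_n = ½√(k/m) = 0.5·√(61942/2.3353) = 0.5·√(26525) = 81.432 Hz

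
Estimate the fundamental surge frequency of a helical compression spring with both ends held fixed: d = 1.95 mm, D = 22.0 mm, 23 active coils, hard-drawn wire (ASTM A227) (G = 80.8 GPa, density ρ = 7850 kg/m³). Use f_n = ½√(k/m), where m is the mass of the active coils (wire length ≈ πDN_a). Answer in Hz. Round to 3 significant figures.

63.2 Hz

k = Gd⁴/(8D³N_a) = (80.8×10³)(1.95⁴)/(8·22.0³·23) = 0.5963 N/mm = 596.3 N/m
Wire length L = πDN_a = π·22.0·23 = 1589.6 mm
m = ρ·(πd²/4)·L = 7850 × 2.9865×10⁻⁶ m² × 1.5896 m = 0.037267 kg
f_n = ½√(k/m) = 0.5·√(596.3/0.037267) = 0.5·√(16001) = 63.247 Hz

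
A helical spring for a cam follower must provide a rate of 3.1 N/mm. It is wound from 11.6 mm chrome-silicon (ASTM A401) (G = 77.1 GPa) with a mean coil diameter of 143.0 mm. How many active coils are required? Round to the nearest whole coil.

N_a = Gd⁴/(8D³k) = (77.1×10³ × 11.6⁴)/(8 × 143.0³ × 3.1)
    = 1.396e+09 / 7.25203e+07 = 19.25 → 19 coils

19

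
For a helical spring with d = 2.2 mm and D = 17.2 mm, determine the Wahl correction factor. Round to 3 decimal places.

1.189

C = D/d = 17.2/2.2 = 7.8182
K_W = (4C−1)/(4C−4) + 0.615/C = 30.273/27.273 + 0.0787 = 1.1887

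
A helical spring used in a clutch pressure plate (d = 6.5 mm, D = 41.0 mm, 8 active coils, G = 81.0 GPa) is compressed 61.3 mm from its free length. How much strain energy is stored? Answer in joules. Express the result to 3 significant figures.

k = Gd⁴/(8D³N_a) = (81.0×10³)(6.5⁴)/(8·41.0³·8) = 32.78 N/mm
U = ½kδ² = 0.5 × 32.78 × 61.3² = 61588 N·mm = 61.588 J

61.6 J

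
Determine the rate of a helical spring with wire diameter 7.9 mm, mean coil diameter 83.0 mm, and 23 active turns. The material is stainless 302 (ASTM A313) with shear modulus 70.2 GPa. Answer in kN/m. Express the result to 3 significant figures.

2.60 kN/m

k = Gd⁴/(8D³N_a) = (70.2×10³ × 7.9⁴) / (8 × 83.0³ × 23)
  = 2.7343e+08 / 1.05209e+08 = 2.5989 N/mm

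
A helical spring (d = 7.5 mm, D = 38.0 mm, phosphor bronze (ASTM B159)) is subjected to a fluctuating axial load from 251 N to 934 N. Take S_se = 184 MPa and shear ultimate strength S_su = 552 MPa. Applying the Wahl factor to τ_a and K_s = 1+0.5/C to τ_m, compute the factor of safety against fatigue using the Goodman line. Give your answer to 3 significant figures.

C = D/d = 38.0/7.5 = 5.0667; K_W = (4C−1)/(4C−4)+0.615/C = 1.3058; K_s = 1+0.5/C = 1.0987
F_a = (F_max−F_min)/2 = 341.5 N; F_m = (F_max+F_min)/2 = 592.5 N
τ_a = K_W·8F_aD/(πd³) = 1.3058 × 78.33 = 102.28 MPa
τ_m = K_s·8F_mD/(πd³) = 1.0987 × 135.9 = 149.31 MPa
Goodman: 1/n_f = τ_a/S_se + τ_m/S_su = 102.28/184 + 149.31/552 = 0.55589 + 0.27050 = 0.82639
n_f = 1/0.82639 = 1.21

1.21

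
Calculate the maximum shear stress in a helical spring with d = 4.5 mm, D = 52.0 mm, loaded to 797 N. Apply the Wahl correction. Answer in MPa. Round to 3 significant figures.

1300 MPa

Spring index C = D/d = 52.0/4.5 = 11.5556
K_W = (4C−1)/(4C−4) + 0.615/C = 45.222/42.222 + 0.0532 = 1.1243
τ₀ = 8FD/(πd³) = 8·797·52.0/(π·4.5³) = 331552/286.28 = 1158.1 MPa
τ_max = K·τ₀ = 1.1243 × 1158.1 = 1302.1 MPa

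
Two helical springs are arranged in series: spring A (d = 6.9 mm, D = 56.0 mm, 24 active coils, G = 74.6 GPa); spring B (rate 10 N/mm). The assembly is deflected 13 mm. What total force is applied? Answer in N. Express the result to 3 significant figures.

k_A = Gd⁴/(8D³N_a) = (74.6×10³)(6.9⁴)/(8·56.0³·24) = 5.015 N/mm
Series: 1/k_eq = 1/5.015 + 1/10 = 0.2994; k_eq = 3.34 N/mm
F = k_eq·δ = 3.34·13 = 43.42 N

43.4 N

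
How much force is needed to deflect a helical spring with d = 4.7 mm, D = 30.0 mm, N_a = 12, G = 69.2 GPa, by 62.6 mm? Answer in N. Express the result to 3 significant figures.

k = Gd⁴/(8D³N_a) = (69.2×10³)(4.7⁴)/(8·30.0³·12) = 13.028 N/mm
F = k·δ = 13.028 × 62.6 = 815.52 N

816 N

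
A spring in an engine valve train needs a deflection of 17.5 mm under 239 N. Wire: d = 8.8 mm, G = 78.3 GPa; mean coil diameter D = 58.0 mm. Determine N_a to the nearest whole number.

22

Required rate k = F/δ = 239/17.5 = 13.657 N/mm
N_a = Gd⁴/(8D³k) = (78.3×10³ × 8.8⁴)/(8 × 58.0³ × 13.657)
    = 4.69561e+08 / 2.13174e+07 = 22.03 → 22 coils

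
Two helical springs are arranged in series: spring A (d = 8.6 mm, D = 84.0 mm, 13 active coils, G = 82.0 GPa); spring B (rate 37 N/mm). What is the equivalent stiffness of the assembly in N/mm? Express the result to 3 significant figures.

6.08 N/mm

k_A = Gd⁴/(8D³N_a) = (82.0×10³)(8.6⁴)/(8·84.0³·13) = 7.2767 N/mm
Series: 1/k_eq = 1/7.2767 + 1/37 = 0.16445; k_eq = 6.0808 N/mm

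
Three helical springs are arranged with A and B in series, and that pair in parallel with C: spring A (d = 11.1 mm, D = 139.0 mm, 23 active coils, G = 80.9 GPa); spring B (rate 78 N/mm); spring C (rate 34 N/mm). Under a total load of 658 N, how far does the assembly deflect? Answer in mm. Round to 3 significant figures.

18.1 mm

k_A = Gd⁴/(8D³N_a) = (80.9×10³)(11.1⁴)/(8·139.0³·23) = 2.4853 N/mm
Springs A,B series: k_AB = 1/(1/2.4853+1/78) = 2.4086 N/mm; parallel with C: k_eq = 2.4086+34 = 36.409 N/mm
δ = F/k_eq = 658/36.409 = 18.073 mm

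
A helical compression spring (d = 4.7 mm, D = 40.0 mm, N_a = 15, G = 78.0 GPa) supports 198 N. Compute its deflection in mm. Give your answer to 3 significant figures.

k = Gd⁴/(8D³N_a) = (78.0×10³)(4.7⁴)/(8·40.0³·15) = 4.9559 N/mm
δ = F/k = 198 / 4.9559 = 39.952 mm

40.0 mm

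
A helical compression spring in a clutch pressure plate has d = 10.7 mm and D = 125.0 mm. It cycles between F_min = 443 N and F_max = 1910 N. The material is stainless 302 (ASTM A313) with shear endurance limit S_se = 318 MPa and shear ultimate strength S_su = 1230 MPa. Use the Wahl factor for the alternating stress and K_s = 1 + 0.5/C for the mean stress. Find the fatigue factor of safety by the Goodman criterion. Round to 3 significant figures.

1.07

C = D/d = 125.0/10.7 = 11.6822; K_W = (4C−1)/(4C−4)+0.615/C = 1.1229; K_s = 1+0.5/C = 1.0428
F_a = (F_max−F_min)/2 = 733.5 N; F_m = (F_max+F_min)/2 = 1176.5 N
τ_a = K_W·8F_aD/(πd³) = 1.1229 × 190.59 = 214 MPa
τ_m = K_s·8F_mD/(πd³) = 1.0428 × 305.7 = 318.78 MPa
Goodman: 1/n_f = τ_a/S_se + τ_m/S_su = 214/318 + 318.78/1230 = 0.67297 + 0.25917 = 0.93214
n_f = 1/0.93214 = 1.073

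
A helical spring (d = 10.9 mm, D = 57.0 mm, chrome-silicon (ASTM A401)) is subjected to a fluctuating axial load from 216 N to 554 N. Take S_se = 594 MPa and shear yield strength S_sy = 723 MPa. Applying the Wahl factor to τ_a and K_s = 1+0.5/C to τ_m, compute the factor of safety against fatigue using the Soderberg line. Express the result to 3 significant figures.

9.37

C = D/d = 57.0/10.9 = 5.2294; K_W = (4C−1)/(4C−4)+0.615/C = 1.2949; K_s = 1+0.5/C = 1.0956
F_a = (F_max−F_min)/2 = 169 N; F_m = (F_max+F_min)/2 = 385 N
τ_a = K_W·8F_aD/(πd³) = 1.2949 × 18.942 = 24.528 MPa
τ_m = K_s·8F_mD/(πd³) = 1.0956 × 43.152 = 47.277 MPa
Soderberg: 1/n_f = τ_a/S_se + τ_m/S_sy = 24.528/594 + 47.277/723 = 0.04129 + 0.06539 = 0.10668
n_f = 1/0.10668 = 9.373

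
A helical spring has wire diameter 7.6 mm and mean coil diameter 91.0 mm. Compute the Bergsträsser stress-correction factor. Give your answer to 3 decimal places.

1.111

C = D/d = 91.0/7.6 = 11.9737
K_B = (4C+2)/(4C−3) = 49.895/44.895 = 1.1114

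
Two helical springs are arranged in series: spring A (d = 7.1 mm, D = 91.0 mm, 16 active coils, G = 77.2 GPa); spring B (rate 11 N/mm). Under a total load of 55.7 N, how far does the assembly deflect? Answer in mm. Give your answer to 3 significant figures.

k_A = Gd⁴/(8D³N_a) = (77.2×10³)(7.1⁴)/(8·91.0³·16) = 2.0338 N/mm
Series: 1/k_eq = 1/2.0338 + 1/11 = 0.58259; k_eq = 1.7165 N/mm
δ = F/k_eq = 55.7/1.7165 = 32.45 mm

32.5 mm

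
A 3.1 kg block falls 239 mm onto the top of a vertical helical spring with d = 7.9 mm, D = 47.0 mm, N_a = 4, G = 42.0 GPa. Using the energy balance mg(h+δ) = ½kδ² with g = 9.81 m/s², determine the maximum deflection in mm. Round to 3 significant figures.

k = Gd⁴/(8D³N_a) = (42.0×10³)(7.9⁴)/(8·47.0³·4) = 49.24 N/mm
W = mg = 3.1 × 9.81 = 30.411 N
½kδ² − Wδ − Wh = 0 → δ = (W + √(W² + 2kWh))/k
δ = (30.411 + √(924.83 + 715769))/49.24 = (30.411 + 846.58)/49.24 = 17.811 mm

17.8 mm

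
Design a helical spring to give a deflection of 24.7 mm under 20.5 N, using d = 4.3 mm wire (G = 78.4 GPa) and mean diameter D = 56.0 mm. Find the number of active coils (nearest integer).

23

Required rate k = F/δ = 20.5/24.7 = 0.82996 N/mm
N_a = Gd⁴/(8D³k) = (78.4×10³ × 4.3⁴)/(8 × 56.0³ × 0.82996)
    = 2.68034e+07 / 1.16603e+06 = 22.99 → 23 coils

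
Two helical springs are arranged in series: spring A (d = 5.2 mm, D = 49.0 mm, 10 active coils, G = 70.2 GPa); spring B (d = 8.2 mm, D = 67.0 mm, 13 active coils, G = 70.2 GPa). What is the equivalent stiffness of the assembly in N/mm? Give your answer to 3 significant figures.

k_A = Gd⁴/(8D³N_a) = (70.2×10³)(5.2⁴)/(8·49.0³·10) = 5.4535 N/mm
k_B = Gd⁴/(8D³N_a) = (70.2×10³)(8.2⁴)/(8·67.0³·13) = 10.147 N/mm
Series: 1/k_eq = 1/5.4535 + 1/10.147 = 0.28192; k_eq = 3.5471 N/mm

3.55 N/mm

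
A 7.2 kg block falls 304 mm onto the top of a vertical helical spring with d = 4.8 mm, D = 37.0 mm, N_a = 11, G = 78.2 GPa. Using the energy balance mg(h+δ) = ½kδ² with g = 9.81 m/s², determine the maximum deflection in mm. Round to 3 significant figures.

75.9 mm

k = Gd⁴/(8D³N_a) = (78.2×10³)(4.8⁴)/(8·37.0³·11) = 9.3129 N/mm
W = mg = 7.2 × 9.81 = 70.632 N
½kδ² − Wδ − Wh = 0 → δ = (W + √(W² + 2kWh))/k
δ = (70.632 + √(4988.9 + 399935))/9.3129 = (70.632 + 636.34)/9.3129 = 75.913 mm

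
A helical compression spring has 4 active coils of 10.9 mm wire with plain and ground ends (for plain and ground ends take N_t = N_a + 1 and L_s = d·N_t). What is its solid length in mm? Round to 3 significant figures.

54.5 mm

plain and ground ends: N_t = N_a + 1 = 4 + 1 = 5
L_s = d·N_t = 10.9 × 5 = 54.5 mm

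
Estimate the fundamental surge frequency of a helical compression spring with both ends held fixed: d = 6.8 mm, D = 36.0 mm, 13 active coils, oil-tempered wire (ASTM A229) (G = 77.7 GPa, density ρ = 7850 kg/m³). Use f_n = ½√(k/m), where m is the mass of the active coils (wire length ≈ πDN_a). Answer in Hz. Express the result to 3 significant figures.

143 Hz

k = Gd⁴/(8D³N_a) = (77.7×10³)(6.8⁴)/(8·36.0³·13) = 34.239 N/mm = 34239 N/m
Wire length L = πDN_a = π·36.0·13 = 1470.3 mm
m = ρ·(πd²/4)·L = 7850 × 36.317×10⁻⁶ m² × 1.4703 m = 0.41915 kg
f_n = ½√(k/m) = 0.5·√(34239/0.41915) = 0.5·√(81685) = 142.9 Hz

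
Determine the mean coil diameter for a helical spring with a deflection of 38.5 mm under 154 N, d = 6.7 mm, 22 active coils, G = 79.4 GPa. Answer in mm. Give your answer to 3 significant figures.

Required rate k = F/δ = 154/38.5 = 4 N/mm
D = (Gd⁴/(8N_a·k))^(1/3) = (79.4×10³·6.7⁴/(8·22·4))^(1/3)
  = (227273)^(1/3) = 61.0261 mm

61.0 mm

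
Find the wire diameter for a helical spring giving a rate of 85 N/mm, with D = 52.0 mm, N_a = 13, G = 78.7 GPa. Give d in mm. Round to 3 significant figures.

11.2 mm

d = (8D³N_a·k / G)^(1/4) = (8·52.0³·13·85 / (78.7×10³))^0.25
  = (15794)^0.25 = 11.2104 mm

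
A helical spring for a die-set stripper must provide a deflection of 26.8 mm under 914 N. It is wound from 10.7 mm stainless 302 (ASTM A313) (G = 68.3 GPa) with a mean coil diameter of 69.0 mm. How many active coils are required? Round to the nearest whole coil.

10

Required rate k = F/δ = 914/26.8 = 34.104 N/mm
N_a = Gd⁴/(8D³k) = (68.3×10³ × 10.7⁴)/(8 × 69.0³ × 34.104)
    = 8.95274e+08 / 8.9629e+07 = 9.989 → 10 coils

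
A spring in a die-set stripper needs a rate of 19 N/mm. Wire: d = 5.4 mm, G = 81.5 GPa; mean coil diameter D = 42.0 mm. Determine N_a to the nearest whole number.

6

N_a = Gd⁴/(8D³k) = (81.5×10³ × 5.4⁴)/(8 × 42.0³ × 19)
    = 6.92999e+07 / 1.12614e+07 = 6.154 → 6 coils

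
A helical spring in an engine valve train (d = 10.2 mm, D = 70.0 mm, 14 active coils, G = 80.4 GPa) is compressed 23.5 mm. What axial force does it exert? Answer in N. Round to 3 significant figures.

532 N

k = Gd⁴/(8D³N_a) = (80.4×10³)(10.2⁴)/(8·70.0³·14) = 22.654 N/mm
F = k·δ = 22.654 × 23.5 = 532.37 N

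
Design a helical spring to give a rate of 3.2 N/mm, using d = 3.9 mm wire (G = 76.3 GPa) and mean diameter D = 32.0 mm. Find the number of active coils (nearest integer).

21

N_a = Gd⁴/(8D³k) = (76.3×10³ × 3.9⁴)/(8 × 32.0³ × 3.2)
    = 1.76516e+07 / 838861 = 21.04 → 21 coils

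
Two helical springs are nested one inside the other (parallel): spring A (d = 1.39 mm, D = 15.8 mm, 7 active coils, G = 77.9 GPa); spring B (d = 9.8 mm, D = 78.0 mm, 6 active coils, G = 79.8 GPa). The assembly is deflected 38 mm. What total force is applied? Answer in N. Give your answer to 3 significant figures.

k_A = Gd⁴/(8D³N_a) = (77.9×10³)(1.39⁴)/(8·15.8³·7) = 1.3166 N/mm
k_B = Gd⁴/(8D³N_a) = (79.8×10³)(9.8⁴)/(8·78.0³·6) = 32.313 N/mm
Parallel: k_eq = 1.3166 + 32.313 = 33.63 N/mm
F = k_eq·δ = 33.63·38 = 1277.9 N

1280 N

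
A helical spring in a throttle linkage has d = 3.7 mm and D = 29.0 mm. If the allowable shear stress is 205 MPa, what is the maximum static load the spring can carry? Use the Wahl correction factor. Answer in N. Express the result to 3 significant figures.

118 N

C = D/d = 29.0/3.7 = 7.8378
K_W = (4C−1)/(4C−4) + 0.615/C = 30.351/27.351 + 0.0785 = 1.1881
τ_max = K·8FD/(πd³) → F_max = τ_allow·πd³/(8DK)
F_max = 205·π·3.7³/(8·29.0·1.1881) = 32622/275.65 = 118.34 N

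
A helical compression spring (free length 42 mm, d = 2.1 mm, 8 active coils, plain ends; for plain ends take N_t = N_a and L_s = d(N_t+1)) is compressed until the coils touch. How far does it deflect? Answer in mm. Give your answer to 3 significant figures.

23.1 mm

N_t = 8; L_s = 2.1·9 = 18.9 mm
δ_solid = L₀ − L_s = 42 − 18.9 = 23.1 mm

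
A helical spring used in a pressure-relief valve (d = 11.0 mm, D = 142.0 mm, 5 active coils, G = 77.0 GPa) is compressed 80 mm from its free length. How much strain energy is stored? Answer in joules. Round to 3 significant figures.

k = Gd⁴/(8D³N_a) = (77.0×10³)(11.0⁴)/(8·142.0³·5) = 9.8432 N/mm
U = ½kδ² = 0.5 × 9.8432 × 80² = 31498 N·mm = 31.498 J

31.5 J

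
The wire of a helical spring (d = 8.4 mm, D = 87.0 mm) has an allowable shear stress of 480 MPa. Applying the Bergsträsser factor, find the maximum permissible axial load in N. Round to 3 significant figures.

1140 N

C = D/d = 87.0/8.4 = 10.3571
K_B = (4C+2)/(4C−3) = 43.429/38.429 = 1.1301
τ_max = K·8FD/(πd³) → F_max = τ_allow·πd³/(8DK)
F_max = 480·π·8.4³/(8·87.0·1.1301) = 8.9378e+05/786.56 = 1136.3 N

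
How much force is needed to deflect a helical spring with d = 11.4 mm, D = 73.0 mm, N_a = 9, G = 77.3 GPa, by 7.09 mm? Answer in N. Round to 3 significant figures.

k = Gd⁴/(8D³N_a) = (77.3×10³)(11.4⁴)/(8·73.0³·9) = 46.612 N/mm
F = k·δ = 46.612 × 7.09 = 330.48 N

330 N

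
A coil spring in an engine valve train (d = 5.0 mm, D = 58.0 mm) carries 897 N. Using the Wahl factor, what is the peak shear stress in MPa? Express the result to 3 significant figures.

Spring index C = D/d = 58.0/5.0 = 11.6000
K_W = (4C−1)/(4C−4) + 0.615/C = 45.400/42.400 + 0.0530 = 1.1238
τ₀ = 8FD/(πd³) = 8·897·58.0/(π·5.0³) = 416208/392.7 = 1059.9 MPa
τ_max = K·τ₀ = 1.1238 × 1059.9 = 1191 MPa

1190 MPa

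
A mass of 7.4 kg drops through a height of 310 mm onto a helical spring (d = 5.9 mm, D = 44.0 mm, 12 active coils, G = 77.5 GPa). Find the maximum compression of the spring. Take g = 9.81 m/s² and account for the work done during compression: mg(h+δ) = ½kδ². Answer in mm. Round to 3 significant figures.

k = Gd⁴/(8D³N_a) = (77.5×10³)(5.9⁴)/(8·44.0³·12) = 11.484 N/mm
W = mg = 7.4 × 9.81 = 72.594 N
½kδ² − Wδ − Wh = 0 → δ = (W + √(W² + 2kWh))/k
δ = (72.594 + √(5269.9 + 516860))/11.484 = (72.594 + 722.59)/11.484 = 69.244 mm

69.2 mm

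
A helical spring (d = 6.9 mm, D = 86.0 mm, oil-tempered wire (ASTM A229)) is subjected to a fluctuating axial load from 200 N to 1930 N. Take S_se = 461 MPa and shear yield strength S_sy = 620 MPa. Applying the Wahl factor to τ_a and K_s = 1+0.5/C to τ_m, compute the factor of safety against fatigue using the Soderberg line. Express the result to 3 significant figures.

C = D/d = 86.0/6.9 = 12.4638; K_W = (4C−1)/(4C−4)+0.615/C = 1.1148; K_s = 1+0.5/C = 1.0401
F_a = (F_max−F_min)/2 = 865 N; F_m = (F_max+F_min)/2 = 1065 N
τ_a = K_W·8F_aD/(πd³) = 1.1148 × 576.64 = 642.82 MPa
τ_m = K_s·8F_mD/(πd³) = 1.0401 × 709.97 = 738.45 MPa
Soderberg: 1/n_f = τ_a/S_se + τ_m/S_sy = 642.82/461 + 738.45/620 = 1.39441 + 1.19105 = 2.5855
n_f = 1/2.5855 = 0.3868

0.387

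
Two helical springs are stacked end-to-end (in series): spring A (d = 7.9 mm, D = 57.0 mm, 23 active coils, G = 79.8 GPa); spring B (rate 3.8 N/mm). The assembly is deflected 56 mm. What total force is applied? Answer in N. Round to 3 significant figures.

150 N

k_A = Gd⁴/(8D³N_a) = (79.8×10³)(7.9⁴)/(8·57.0³·23) = 9.1216 N/mm
Series: 1/k_eq = 1/9.1216 + 1/3.8 = 0.37279; k_eq = 2.6825 N/mm
F = k_eq·δ = 2.6825·56 = 150.22 N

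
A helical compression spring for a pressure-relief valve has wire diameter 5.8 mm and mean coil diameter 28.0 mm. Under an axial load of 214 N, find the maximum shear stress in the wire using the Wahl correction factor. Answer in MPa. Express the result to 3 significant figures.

Spring index C = D/d = 28.0/5.8 = 4.8276
K_W = (4C−1)/(4C−4) + 0.615/C = 18.310/15.310 + 0.1274 = 1.3233
τ₀ = 8FD/(πd³) = 8·214·28.0/(π·5.8³) = 47936/612.96 = 78.204 MPa
τ_max = K·τ₀ = 1.3233 × 78.204 = 103.49 MPa

103 MPa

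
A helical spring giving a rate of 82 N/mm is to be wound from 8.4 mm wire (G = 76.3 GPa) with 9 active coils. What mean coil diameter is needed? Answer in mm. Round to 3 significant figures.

40.1 mm

D = (Gd⁴/(8N_a·k))^(1/3) = (76.3×10³·8.4⁴/(8·9·82))^(1/3)
  = (64342.1)^(1/3) = 40.0711 mm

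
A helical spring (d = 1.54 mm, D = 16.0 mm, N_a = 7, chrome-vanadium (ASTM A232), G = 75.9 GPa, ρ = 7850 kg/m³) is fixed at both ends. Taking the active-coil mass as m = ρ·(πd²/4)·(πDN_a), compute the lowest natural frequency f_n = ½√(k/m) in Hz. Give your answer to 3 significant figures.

301 Hz

k = Gd⁴/(8D³N_a) = (75.9×10³)(1.54⁴)/(8·16.0³·7) = 1.8611 N/mm = 1861.1 N/m
Wire length L = πDN_a = π·16.0·7 = 351.86 mm
m = ρ·(πd²/4)·L = 7850 × 1.8627×10⁻⁶ m² × 0.35186 m = 0.0051448 kg
f_n = ½√(k/m) = 0.5·√(1861.1/0.0051448) = 0.5·√(3.6175e+05) = 300.73 Hz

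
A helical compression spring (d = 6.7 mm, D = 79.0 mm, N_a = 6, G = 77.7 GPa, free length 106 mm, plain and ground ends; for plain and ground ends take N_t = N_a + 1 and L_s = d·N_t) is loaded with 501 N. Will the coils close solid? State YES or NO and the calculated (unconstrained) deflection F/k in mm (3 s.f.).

YES, δ = 75.7 mm

k = Gd⁴/(8D³N_a) = (77.7×10³)(6.7⁴)/(8·79.0³·6) = 6.616 N/mm
N_t = 7; L_s = 6.7·7 = 46.9 mm; δ_solid = L₀ − L_s = 106 − 46.9 = 59.1 mm
δ = F/k = 501/6.616 = 75.725 mm
δ ≥ δ_solid → spring goes solid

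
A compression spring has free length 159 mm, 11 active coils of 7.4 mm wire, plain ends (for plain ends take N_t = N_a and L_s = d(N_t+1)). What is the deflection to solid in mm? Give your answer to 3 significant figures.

N_t = 11; L_s = 7.4·12 = 88.8 mm
δ_solid = L₀ − L_s = 159 − 88.8 = 70.2 mm

70.2 mm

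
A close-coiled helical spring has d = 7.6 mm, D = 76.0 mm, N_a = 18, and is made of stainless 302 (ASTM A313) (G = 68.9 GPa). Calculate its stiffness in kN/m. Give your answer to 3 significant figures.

3.64 kN/m

k = Gd⁴/(8D³N_a) = (68.9×10³ × 7.6⁴) / (8 × 76.0³ × 18)
  = 2.29865e+08 / 6.32125e+07 = 3.6364 N/mm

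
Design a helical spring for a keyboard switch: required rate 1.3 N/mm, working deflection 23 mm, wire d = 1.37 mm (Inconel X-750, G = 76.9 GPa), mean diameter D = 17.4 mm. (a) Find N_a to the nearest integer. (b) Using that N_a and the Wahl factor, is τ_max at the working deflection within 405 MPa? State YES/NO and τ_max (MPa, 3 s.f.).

(a) 5 coils; (b) NO, τ_max = 567 MPa

N_a = Gd⁴/(8D³k) = (76.9×10³)(1.37⁴)/(8·17.4³·1.3) = 4.945 → N_a = 5
Actual rate k = Gd⁴/(8D³·5) = 1.2856 N/mm
Working load F = kδ = 1.2856·23 = 29.568 N
C = 17.4/1.37 = 12.7007; K_W = (4C−1)/(4C−4)+0.615/C = 1.1125
τ_max = K_W·8FD/(πd³) = 1.1125·509.51 = 566.85 MPa
τ_max > 405 MPa → exceeds allowable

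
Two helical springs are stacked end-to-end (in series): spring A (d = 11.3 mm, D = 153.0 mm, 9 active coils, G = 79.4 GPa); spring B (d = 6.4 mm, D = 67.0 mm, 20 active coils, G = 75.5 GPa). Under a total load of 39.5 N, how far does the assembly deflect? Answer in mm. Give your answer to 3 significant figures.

k_A = Gd⁴/(8D³N_a) = (79.4×10³)(11.3⁴)/(8·153.0³·9) = 5.0203 N/mm
k_B = Gd⁴/(8D³N_a) = (75.5×10³)(6.4⁴)/(8·67.0³·20) = 2.6322 N/mm
Series: 1/k_eq = 1/5.0203 + 1/2.6322 = 0.5791; k_eq = 1.7268 N/mm
δ = F/k_eq = 39.5/1.7268 = 22.874 mm

22.9 mm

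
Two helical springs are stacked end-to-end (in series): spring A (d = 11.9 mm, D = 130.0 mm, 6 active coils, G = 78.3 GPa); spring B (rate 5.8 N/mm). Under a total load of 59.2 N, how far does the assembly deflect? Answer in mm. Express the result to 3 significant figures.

k_A = Gd⁴/(8D³N_a) = (78.3×10³)(11.9⁴)/(8·130.0³·6) = 14.889 N/mm
Series: 1/k_eq = 1/14.889 + 1/5.8 = 0.23958; k_eq = 4.174 N/mm
δ = F/k_eq = 59.2/4.174 = 14.183 mm

14.2 mm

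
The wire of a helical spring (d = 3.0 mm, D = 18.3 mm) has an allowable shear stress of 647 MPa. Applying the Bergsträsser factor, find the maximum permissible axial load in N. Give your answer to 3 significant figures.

C = D/d = 18.3/3.0 = 6.1000
K_B = (4C+2)/(4C−3) = 26.400/21.400 = 1.2336
τ_max = K·8FD/(πd³) → F_max = τ_allow·πd³/(8DK)
F_max = 647·π·3.0³/(8·18.3·1.2336) = 54880/180.61 = 303.87 N

304 N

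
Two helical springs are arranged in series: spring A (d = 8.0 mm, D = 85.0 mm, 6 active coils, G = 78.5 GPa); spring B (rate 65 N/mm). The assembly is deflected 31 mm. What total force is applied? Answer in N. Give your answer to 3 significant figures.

k_A = Gd⁴/(8D³N_a) = (78.5×10³)(8.0⁴)/(8·85.0³·6) = 10.908 N/mm
Series: 1/k_eq = 1/10.908 + 1/65 = 0.10706; k_eq = 9.3403 N/mm
F = k_eq·δ = 9.3403·31 = 289.55 N

290 N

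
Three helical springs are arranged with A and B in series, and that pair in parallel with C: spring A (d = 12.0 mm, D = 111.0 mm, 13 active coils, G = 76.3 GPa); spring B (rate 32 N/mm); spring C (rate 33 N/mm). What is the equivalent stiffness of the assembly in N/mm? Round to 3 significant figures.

41.3 N/mm

k_A = Gd⁴/(8D³N_a) = (76.3×10³)(12.0⁴)/(8·111.0³·13) = 11.124 N/mm
Springs A,B series: k_AB = 1/(1/11.124+1/32) = 8.2543 N/mm; parallel with C: k_eq = 8.2543+33 = 41.254 N/mm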